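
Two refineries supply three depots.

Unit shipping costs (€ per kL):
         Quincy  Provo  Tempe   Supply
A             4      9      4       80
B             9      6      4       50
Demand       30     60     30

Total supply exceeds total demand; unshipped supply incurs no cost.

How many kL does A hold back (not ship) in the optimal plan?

10

An optimal plan:
  A->Quincy: 30 kL
  A->Provo: 10 kL
  A->Tempe: 30 kL
  B->Provo: 50 kL
Total cost = €630.
A ships 70 of its 80, leaving 10.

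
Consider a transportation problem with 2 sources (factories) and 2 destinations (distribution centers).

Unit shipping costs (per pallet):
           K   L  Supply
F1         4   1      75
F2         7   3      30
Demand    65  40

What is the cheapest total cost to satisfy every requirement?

360

Optimal allocation:
  F1->K: 65 × 4 = 260
  F1->L: 10 × 1 = 10
  F2->L: 30 × 3 = 90
Total = 260 + 10 + 90 = 360.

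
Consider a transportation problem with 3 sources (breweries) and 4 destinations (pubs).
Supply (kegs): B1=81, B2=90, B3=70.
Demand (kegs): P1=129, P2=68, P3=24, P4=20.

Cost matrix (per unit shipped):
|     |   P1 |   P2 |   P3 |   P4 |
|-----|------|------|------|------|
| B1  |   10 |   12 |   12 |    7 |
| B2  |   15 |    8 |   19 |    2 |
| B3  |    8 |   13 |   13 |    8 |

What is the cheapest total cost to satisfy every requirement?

2032

A cheapest plan:
  B1→P1: 57 × 10 = 570
  B1→P3: 24 × 12 = 288
  B2→P1: 2 × 15 = 30
  B2→P2: 68 × 8 = 544
  B2→P4: 20 × 2 = 40
  B3→P1: 70 × 8 = 560
Total = 570 + 288 + 30 + 544 + 40 + 560 = 2032.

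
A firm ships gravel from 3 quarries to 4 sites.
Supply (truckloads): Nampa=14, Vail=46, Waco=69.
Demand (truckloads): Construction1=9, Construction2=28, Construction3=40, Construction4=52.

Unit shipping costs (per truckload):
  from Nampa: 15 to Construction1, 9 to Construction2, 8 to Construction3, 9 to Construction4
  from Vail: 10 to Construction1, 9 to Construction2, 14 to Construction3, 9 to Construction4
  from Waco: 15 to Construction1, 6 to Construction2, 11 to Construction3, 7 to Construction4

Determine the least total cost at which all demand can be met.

A cheapest plan:
  Nampa to Construction3: 14 × 8 = 112
  Vail to Construction1: 9 × 10 = 90
  Vail to Construction4: 37 × 9 = 333
  Waco to Construction2: 28 × 6 = 168
  Waco to Construction3: 26 × 11 = 286
  Waco to Construction4: 15 × 7 = 105
Total = 112 + 90 + 333 + 168 + 286 + 105 = 1094.

1094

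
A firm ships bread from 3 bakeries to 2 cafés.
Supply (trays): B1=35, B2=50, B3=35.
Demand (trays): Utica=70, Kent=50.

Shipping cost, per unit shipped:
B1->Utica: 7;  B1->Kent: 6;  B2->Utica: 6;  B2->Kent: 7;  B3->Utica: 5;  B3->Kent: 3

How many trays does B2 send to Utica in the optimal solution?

Solving gives:
  B1→Utica: 20 × 7 = 140
  B1→Kent: 15 × 6 = 90
  B2→Utica: 50 × 6 = 300
  B3→Kent: 35 × 3 = 105
Total cost = 635.
So B2→Utica carries 50 trays.

50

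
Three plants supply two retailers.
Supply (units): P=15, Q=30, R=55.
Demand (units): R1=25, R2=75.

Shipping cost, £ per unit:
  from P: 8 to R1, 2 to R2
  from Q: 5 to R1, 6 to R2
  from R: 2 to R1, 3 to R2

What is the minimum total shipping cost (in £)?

An optimal shipping plan:
  P->R2: 15 × £2 = £30
  Q->R1: 25 × £5 = £125
  Q->R2: 5 × £6 = £30
  R->R2: 55 × £3 = £165
Total = 30 + 125 + 30 + 165 = £350.

350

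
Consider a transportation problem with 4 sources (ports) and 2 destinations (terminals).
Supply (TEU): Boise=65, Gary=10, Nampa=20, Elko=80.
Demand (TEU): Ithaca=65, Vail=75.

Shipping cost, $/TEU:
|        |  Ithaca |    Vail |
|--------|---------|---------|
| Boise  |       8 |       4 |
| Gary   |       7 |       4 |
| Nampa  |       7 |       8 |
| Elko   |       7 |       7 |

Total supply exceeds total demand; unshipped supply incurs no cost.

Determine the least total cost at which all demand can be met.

755

An optimal shipping plan:
  Boise to Vail: 65 × $4 = $260
  Gary to Vail: 10 × $4 = $40
  Nampa to Ithaca: 20 × $7 = $140
  Elko to Ithaca: 45 × $7 = $315
Total = 260 + 40 + 140 + 315 = $755.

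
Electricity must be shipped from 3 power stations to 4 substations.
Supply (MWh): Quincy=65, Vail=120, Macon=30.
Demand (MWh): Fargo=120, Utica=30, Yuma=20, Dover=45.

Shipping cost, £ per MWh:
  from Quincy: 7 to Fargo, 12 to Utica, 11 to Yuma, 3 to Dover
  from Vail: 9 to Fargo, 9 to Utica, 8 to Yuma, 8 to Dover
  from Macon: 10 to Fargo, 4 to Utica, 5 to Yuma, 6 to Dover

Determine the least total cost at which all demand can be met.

One minimum-cost allocation:
  Quincy→Fargo: 20 MWh
  Quincy→Dover: 45 MWh
  Vail→Fargo: 100 MWh
  Vail→Yuma: 20 MWh
  Macon→Utica: 30 MWh
Total cost = £1455.

1455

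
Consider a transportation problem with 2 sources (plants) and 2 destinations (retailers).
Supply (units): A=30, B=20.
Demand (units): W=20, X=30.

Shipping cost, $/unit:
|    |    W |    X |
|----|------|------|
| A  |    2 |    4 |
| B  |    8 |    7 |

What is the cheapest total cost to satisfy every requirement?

A cheapest plan:
  A→W: 20 × $2 = $40
  A→X: 10 × $4 = $40
  B→X: 20 × $7 = $140
Total = 40 + 40 + 140 = $220.

220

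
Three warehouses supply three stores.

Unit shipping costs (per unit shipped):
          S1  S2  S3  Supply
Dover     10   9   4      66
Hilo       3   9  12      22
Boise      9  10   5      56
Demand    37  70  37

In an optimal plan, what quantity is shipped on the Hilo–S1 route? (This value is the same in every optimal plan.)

Optimal shipments:
  Dover->S2: 66 units
  Hilo->S1: 22 units
  Boise->S1: 15 units
  Boise->S2: 4 units
  Boise->S3: 37 units
Total cost = 1020.
So Hilo→S1 carries 22 units.

22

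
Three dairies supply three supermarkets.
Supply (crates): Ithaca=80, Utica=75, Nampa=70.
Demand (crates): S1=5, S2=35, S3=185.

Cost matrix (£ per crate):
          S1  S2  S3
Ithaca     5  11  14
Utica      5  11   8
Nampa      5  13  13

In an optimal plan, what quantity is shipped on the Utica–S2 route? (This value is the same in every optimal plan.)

0

Solving gives:
  Ithaca→S1: 5 crates
  Ithaca→S2: 35 crates
  Ithaca→S3: 40 crates
  Utica→S3: 75 crates
  Nampa→S3: 70 crates
Total cost = £2480.
The route Utica→S2 is not used.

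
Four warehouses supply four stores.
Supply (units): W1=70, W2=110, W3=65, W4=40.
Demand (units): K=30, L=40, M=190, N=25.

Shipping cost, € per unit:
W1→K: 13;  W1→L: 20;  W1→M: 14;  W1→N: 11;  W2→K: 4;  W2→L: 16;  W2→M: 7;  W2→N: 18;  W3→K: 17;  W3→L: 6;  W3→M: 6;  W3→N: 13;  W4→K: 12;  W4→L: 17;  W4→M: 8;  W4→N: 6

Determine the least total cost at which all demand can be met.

2295

Optimal allocation:
  W1–M: 45 units
  W1–N: 25 units
  W2–K: 30 units
  W2–M: 80 units
  W3–L: 40 units
  W3–M: 25 units
  W4–M: 40 units
Total cost = €2295.
(Supply check: W1 ships 70; W2 ships 110; W3 ships 65; W4 ships 40.)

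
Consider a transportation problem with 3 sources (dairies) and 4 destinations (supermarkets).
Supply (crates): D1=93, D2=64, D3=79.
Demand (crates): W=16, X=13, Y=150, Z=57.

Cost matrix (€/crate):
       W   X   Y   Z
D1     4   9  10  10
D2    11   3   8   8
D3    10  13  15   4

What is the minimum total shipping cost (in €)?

A cheapest plan:
  D1→W: 16 × €4 = €64
  D1→Y: 77 × €10 = €770
  D2→X: 13 × €3 = €39
  D2→Y: 51 × €8 = €408
  D3→Y: 22 × €15 = €330
  D3→Z: 57 × €4 = €228
Total = 64 + 770 + 39 + 408 + 330 + 228 = €1839.

1839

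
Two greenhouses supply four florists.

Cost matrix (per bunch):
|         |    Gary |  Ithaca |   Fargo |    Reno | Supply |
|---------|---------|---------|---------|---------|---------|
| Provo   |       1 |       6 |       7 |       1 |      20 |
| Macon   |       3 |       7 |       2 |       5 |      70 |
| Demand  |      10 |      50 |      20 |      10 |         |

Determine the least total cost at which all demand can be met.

410

One minimum-cost allocation:
  Provo→Gary: 10 × 1 = 10
  Provo→Reno: 10 × 1 = 10
  Macon→Ithaca: 50 × 7 = 350
  Macon→Fargo: 20 × 2 = 40
Total = 10 + 10 + 350 + 40 = 410.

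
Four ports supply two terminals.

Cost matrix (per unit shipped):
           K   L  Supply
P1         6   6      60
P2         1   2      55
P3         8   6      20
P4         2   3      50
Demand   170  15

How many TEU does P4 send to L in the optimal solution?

0

Solving gives:
  P1–K: 60 TEU
  P2–K: 55 TEU
  P3–K: 5 TEU
  P3–L: 15 TEU
  P4–K: 50 TEU
Total cost = 645.
The route P4→L is not used.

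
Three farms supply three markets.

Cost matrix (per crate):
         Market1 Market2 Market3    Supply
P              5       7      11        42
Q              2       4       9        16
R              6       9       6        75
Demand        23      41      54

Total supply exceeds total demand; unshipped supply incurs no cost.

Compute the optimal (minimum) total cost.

An optimal shipping plan:
  P to Market1: 1 × 5 = 5
  P to Market2: 41 × 7 = 287
  Q to Market1: 16 × 2 = 32
  R to Market1: 6 × 6 = 36
  R to Market3: 54 × 6 = 324
Total = 5 + 287 + 32 + 36 + 324 = 684.
(Supply check: P ships 42; Q ships 16; R ships 60.)

684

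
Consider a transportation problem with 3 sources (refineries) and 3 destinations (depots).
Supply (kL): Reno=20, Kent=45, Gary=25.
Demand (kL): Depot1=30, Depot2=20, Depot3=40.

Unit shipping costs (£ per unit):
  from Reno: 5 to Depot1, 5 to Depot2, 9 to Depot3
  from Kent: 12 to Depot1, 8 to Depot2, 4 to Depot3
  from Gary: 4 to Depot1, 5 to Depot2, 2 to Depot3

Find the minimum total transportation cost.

400

Optimal allocation:
  Reno->Depot1: 5 kL
  Reno->Depot2: 15 kL
  Kent->Depot2: 5 kL
  Kent->Depot3: 40 kL
  Gary->Depot1: 25 kL
Total cost = £400.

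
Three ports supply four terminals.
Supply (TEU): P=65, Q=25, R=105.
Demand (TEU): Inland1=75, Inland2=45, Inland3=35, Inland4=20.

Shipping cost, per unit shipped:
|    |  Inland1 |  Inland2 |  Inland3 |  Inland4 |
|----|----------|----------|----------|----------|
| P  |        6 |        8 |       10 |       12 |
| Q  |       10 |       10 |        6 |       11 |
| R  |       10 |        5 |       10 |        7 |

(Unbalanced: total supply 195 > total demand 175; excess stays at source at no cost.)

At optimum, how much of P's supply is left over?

An optimal plan:
  P–Inland1: 65 × 6 = 390
  Q–Inland3: 25 × 6 = 150
  R–Inland1: 10 × 10 = 100
  R–Inland2: 45 × 5 = 225
  R–Inland3: 10 × 10 = 100
  R–Inland4: 20 × 7 = 140
Total cost = 1105.
P ships 65 of its 65, leaving 0.

0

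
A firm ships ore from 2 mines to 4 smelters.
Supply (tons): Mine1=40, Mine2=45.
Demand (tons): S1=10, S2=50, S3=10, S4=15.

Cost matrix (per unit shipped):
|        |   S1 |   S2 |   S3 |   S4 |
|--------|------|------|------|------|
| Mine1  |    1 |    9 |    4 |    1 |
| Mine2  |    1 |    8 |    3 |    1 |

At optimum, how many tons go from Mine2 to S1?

0

Solving gives:
  Mine1->S1: 10 × 1 = 10
  Mine1->S2: 5 × 9 = 45
  Mine1->S3: 10 × 4 = 40
  Mine1->S4: 15 × 1 = 15
  Mine2->S2: 45 × 8 = 360
Total cost = 470.
The route Mine2→S1 is not used.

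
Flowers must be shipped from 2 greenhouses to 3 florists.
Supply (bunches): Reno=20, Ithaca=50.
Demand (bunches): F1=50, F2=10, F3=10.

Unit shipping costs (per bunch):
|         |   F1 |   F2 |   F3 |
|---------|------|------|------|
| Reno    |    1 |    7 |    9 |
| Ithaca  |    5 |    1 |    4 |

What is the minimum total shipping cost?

A cheapest plan:
  Reno–F1: 20 × 1 = 20
  Ithaca–F1: 30 × 5 = 150
  Ithaca–F2: 10 × 1 = 10
  Ithaca–F3: 10 × 4 = 40
Total = 20 + 150 + 10 + 40 = 220.

220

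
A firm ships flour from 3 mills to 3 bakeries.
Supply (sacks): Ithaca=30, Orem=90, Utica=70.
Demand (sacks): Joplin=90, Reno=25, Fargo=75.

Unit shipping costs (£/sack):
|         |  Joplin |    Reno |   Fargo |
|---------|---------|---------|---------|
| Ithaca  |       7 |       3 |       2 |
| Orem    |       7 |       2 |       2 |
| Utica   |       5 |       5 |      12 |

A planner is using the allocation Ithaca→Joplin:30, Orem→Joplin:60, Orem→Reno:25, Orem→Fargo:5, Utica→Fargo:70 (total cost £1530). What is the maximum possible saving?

Current plan cost = 30·7 + 60·7 + 25·2 + 5·2 + 70·12 = £1530.
Optimal plan:
  Ithaca->Fargo: 30 × £2 = £60
  Orem->Joplin: 20 × £7 = £140
  Orem->Reno: 25 × £2 = £50
  Orem->Fargo: 45 × £2 = £90
  Utica->Joplin: 70 × £5 = £350
Optimal cost = £690.
Saving = 1530 − 690 = £840.

840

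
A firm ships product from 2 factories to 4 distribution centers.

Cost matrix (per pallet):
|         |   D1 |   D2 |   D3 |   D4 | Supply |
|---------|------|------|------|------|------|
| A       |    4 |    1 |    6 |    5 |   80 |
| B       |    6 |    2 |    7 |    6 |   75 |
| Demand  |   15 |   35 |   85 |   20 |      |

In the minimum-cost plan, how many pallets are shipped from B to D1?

0

The minimum-cost plan:
  A–D1: 15 pallets
  A–D2: 35 pallets
  A–D3: 10 pallets
  A–D4: 20 pallets
  B–D3: 75 pallets
Total cost = 780.
The route B→D1 is not used.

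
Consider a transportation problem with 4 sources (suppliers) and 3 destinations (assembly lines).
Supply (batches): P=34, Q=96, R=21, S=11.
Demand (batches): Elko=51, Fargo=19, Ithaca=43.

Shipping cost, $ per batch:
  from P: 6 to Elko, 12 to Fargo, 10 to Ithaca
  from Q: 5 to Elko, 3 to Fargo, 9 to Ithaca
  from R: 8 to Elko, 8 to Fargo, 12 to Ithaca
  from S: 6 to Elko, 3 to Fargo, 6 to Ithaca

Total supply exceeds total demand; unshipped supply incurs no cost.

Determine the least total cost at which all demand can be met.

672

A cheapest plan:
  P→Elko: 6 × $6 = $36
  Q→Elko: 45 × $5 = $225
  Q→Fargo: 19 × $3 = $57
  Q→Ithaca: 32 × $9 = $288
  S→Ithaca: 11 × $6 = $66
Total = 36 + 225 + 57 + 288 + 66 = $672.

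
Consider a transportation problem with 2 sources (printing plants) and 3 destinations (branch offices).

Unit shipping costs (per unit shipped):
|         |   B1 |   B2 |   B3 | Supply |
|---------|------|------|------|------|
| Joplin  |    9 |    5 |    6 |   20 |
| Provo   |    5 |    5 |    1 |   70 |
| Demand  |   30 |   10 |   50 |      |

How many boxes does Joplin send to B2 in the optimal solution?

10

Optimal shipments:
  Joplin→B1: 10 × 9 = 90
  Joplin→B2: 10 × 5 = 50
  Provo→B1: 20 × 5 = 100
  Provo→B3: 50 × 1 = 50
Total cost = 290.
So Joplin→B2 carries 10 boxes.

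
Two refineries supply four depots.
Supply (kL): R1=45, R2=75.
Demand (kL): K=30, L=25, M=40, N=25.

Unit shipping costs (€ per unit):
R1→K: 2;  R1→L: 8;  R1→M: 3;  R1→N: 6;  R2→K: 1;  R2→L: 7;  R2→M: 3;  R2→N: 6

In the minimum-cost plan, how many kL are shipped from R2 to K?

30

The minimum-cost plan:
  R1 to M: 40 × €3 = €120
  R1 to N: 5 × €6 = €30
  R2 to K: 30 × €1 = €30
  R2 to L: 25 × €7 = €175
  R2 to N: 20 × €6 = €120
Total cost = €475.
So R2→K carries 30 kL.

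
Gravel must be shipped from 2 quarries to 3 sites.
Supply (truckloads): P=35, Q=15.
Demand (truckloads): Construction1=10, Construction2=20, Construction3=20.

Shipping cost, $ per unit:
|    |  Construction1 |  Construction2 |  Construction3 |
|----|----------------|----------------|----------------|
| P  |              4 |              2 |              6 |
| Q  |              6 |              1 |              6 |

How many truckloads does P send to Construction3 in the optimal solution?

20

Solving gives:
  P to Construction1: 10 truckloads
  P to Construction2: 5 truckloads
  P to Construction3: 20 truckloads
  Q to Construction2: 15 truckloads
Total cost = $185.
So P→Construction3 carries 20 truckloads.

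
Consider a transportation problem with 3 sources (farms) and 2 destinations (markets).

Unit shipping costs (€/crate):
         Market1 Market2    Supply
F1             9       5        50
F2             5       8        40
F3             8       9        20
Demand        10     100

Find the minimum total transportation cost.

Optimal allocation:
  F1→Market2: 50 crates
  F2→Market1: 10 crates
  F2→Market2: 30 crates
  F3→Market2: 20 crates
Total cost = €720.
(Supply check: F1 ships 50; F2 ships 40; F3 ships 20.)

720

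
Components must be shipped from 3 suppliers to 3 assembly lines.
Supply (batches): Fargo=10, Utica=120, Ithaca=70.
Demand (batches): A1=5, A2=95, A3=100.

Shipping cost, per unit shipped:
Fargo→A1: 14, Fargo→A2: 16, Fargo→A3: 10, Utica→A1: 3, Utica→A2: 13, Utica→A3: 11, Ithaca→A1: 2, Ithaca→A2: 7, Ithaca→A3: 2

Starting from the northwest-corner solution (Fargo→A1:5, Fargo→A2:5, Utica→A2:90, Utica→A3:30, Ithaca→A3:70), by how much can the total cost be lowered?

Current plan cost = 5·14 + 5·16 + 90·13 + 30·11 + 70·2 = 1790.
Optimal plan:
  Fargo→A3: 10 × 10 = 100
  Utica→A1: 5 × 3 = 15
  Utica→A2: 95 × 13 = 1235
  Utica→A3: 20 × 11 = 220
  Ithaca→A3: 70 × 2 = 140
Optimal cost = 1710.
Saving = 1790 − 1710 = 80.

80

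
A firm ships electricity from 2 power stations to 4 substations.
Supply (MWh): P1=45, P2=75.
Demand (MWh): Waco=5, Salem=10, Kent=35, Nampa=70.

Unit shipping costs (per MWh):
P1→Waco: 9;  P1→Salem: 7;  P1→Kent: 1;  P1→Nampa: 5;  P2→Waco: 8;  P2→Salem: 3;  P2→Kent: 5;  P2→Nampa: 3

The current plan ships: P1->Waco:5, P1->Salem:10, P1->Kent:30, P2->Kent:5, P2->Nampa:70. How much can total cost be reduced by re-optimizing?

50

Current plan cost = 5·9 + 10·7 + 30·1 + 5·5 + 70·3 = 380.
Optimal plan:
  P1->Waco: 5 MWh
  P1->Kent: 35 MWh
  P1->Nampa: 5 MWh
  P2->Salem: 10 MWh
  P2->Nampa: 65 MWh
Optimal cost = 330.
Saving = 380 − 330 = 50.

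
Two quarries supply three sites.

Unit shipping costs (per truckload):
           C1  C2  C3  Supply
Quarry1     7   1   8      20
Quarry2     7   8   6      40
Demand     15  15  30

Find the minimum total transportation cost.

Optimal allocation:
  Quarry1→C1: 5 × 7 = 35
  Quarry1→C2: 15 × 1 = 15
  Quarry2→C1: 10 × 7 = 70
  Quarry2→C3: 30 × 6 = 180
Total = 35 + 15 + 70 + 180 = 300.

300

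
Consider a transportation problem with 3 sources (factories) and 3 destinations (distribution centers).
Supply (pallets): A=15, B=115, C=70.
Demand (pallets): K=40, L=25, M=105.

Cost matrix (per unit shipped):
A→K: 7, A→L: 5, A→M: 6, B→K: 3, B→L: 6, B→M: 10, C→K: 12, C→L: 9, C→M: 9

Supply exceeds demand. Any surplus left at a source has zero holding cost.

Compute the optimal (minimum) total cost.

A cheapest plan:
  A→M: 15 × 6 = 90
  B→K: 40 × 3 = 120
  B→L: 25 × 6 = 150
  B→M: 20 × 10 = 200
  C→M: 70 × 9 = 630
Total = 90 + 120 + 150 + 200 + 630 = 1190.

1190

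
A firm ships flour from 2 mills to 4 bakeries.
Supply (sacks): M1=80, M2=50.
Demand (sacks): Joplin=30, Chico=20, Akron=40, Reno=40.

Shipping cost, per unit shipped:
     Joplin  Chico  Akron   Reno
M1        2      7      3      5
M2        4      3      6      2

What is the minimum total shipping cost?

350

One minimum-cost allocation:
  M1→Joplin: 30 × 2 = 60
  M1→Akron: 40 × 3 = 120
  M1→Reno: 10 × 5 = 50
  M2→Chico: 20 × 3 = 60
  M2→Reno: 30 × 2 = 60
Total = 60 + 120 + 50 + 60 + 60 = 350.
(Supply check: M1 ships 80; M2 ships 50.)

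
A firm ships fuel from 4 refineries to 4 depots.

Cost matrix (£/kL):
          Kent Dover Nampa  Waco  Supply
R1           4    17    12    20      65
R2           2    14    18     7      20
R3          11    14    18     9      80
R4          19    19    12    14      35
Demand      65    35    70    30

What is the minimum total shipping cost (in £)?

Optimal allocation:
  R1->Kent: 45 × £4 = £180
  R1->Nampa: 20 × £12 = £240
  R2->Kent: 20 × £2 = £40
  R3->Dover: 35 × £14 = £490
  R3->Nampa: 15 × £18 = £270
  R3->Waco: 30 × £9 = £270
  R4->Nampa: 35 × £12 = £420
Total = 180 + 240 + 40 + 490 + 270 + 270 + 420 = £1910.

1910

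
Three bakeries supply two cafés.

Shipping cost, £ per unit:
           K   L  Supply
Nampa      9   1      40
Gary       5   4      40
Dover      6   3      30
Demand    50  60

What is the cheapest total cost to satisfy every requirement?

360

Optimal allocation:
  Nampa->L: 40 × £1 = £40
  Gary->K: 40 × £5 = £200
  Dover->K: 10 × £6 = £60
  Dover->L: 20 × £3 = £60
Total = 40 + 200 + 60 + 60 = £360.
(Supply check: Nampa ships 40; Gary ships 40; Dover ships 30.)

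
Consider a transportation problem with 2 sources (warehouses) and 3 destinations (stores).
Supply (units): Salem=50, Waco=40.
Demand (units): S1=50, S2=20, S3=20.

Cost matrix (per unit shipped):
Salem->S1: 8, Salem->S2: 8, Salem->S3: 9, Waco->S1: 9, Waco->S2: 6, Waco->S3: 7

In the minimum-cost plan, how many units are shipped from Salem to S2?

Solving gives:
  Salem to S1: 50 × 8 = 400
  Waco to S2: 20 × 6 = 120
  Waco to S3: 20 × 7 = 140
Total cost = 660.
The route Salem→S2 is not used.

0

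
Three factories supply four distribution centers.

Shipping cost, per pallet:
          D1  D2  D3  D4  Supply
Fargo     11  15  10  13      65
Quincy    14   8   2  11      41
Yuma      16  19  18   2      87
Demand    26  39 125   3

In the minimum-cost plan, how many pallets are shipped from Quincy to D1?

0

The minimum-cost plan:
  Fargo→D3: 65 pallets
  Quincy→D3: 41 pallets
  Yuma→D1: 26 pallets
  Yuma→D2: 39 pallets
  Yuma→D3: 19 pallets
  Yuma→D4: 3 pallets
Total cost = 2237.
The route Quincy→D1 is not used.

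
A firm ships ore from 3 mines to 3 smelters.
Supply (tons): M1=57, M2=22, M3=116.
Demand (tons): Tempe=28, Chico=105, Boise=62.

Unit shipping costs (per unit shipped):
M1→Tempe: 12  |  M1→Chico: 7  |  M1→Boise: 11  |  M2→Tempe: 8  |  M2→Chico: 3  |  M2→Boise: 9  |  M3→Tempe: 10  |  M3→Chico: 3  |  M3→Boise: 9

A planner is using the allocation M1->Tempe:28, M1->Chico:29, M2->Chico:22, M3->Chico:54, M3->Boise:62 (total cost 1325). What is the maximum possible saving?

102

Current plan cost = 28·12 + 29·7 + 22·3 + 54·3 + 62·9 = 1325.
Optimal plan:
  M1->Boise: 57 × 11 = 627
  M2->Tempe: 22 × 8 = 176
  M3->Tempe: 6 × 10 = 60
  M3->Chico: 105 × 3 = 315
  M3->Boise: 5 × 9 = 45
Optimal cost = 1223.
Saving = 1325 − 1223 = 102.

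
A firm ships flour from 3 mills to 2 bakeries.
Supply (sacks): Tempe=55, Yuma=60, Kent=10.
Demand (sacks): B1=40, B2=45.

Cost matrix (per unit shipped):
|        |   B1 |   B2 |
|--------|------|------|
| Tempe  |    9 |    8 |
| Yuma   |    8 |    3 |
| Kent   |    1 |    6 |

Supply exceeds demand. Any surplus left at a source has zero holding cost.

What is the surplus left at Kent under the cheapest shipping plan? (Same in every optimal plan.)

An optimal plan:
  Tempe→B1: 15 sacks
  Yuma→B1: 15 sacks
  Yuma→B2: 45 sacks
  Kent→B1: 10 sacks
Total cost = 400.
Kent ships 10 of its 10, leaving 0.

0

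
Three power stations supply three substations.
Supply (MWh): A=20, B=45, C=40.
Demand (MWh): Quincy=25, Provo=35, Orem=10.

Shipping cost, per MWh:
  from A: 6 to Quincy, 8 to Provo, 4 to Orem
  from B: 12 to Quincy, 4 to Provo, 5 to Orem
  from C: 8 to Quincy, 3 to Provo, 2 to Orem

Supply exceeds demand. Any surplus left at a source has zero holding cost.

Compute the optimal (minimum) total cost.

A cheapest plan:
  A to Quincy: 20 MWh
  B to Provo: 10 MWh
  C to Quincy: 5 MWh
  C to Provo: 25 MWh
  C to Orem: 10 MWh
Total cost = 295.

295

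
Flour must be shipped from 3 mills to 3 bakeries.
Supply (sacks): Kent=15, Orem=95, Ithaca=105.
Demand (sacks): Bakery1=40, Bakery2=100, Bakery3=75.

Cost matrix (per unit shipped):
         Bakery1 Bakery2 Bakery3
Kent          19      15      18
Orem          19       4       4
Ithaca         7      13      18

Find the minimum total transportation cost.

One minimum-cost allocation:
  Kent→Bakery2: 15 × 15 = 225
  Orem→Bakery2: 20 × 4 = 80
  Orem→Bakery3: 75 × 4 = 300
  Ithaca→Bakery1: 40 × 7 = 280
  Ithaca→Bakery2: 65 × 13 = 845
Total = 225 + 80 + 300 + 280 + 845 = 1730.
(Supply check: Kent ships 15; Orem ships 95; Ithaca ships 105.)

1730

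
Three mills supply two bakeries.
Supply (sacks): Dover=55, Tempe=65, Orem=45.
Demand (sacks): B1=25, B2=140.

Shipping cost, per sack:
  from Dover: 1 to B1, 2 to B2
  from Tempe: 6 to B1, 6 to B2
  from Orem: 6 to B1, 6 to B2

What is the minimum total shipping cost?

An optimal shipping plan:
  Dover to B1: 25 × 1 = 25
  Dover to B2: 30 × 2 = 60
  Tempe to B2: 65 × 6 = 390
  Orem to B2: 45 × 6 = 270
Total = 25 + 60 + 390 + 270 = 745.
(Supply check: Dover ships 55; Tempe ships 65; Orem ships 45.)

745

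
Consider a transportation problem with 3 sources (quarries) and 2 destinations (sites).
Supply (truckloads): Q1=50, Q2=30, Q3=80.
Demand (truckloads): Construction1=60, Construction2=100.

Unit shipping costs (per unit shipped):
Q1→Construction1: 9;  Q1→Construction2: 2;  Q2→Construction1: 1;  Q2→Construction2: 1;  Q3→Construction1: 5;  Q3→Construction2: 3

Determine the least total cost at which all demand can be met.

430

One minimum-cost allocation:
  Q1–Construction2: 50 × 2 = 100
  Q2–Construction1: 30 × 1 = 30
  Q3–Construction1: 30 × 5 = 150
  Q3–Construction2: 50 × 3 = 150
Total = 100 + 30 + 150 + 150 = 430.
(Supply check: Q1 ships 50; Q2 ships 30; Q3 ships 80.)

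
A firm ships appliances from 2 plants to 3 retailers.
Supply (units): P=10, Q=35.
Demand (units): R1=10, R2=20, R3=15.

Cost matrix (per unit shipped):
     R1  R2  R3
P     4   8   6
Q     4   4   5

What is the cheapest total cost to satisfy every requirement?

An optimal shipping plan:
  P–R1: 10 units
  Q–R2: 20 units
  Q–R3: 15 units
Total cost = 195.

195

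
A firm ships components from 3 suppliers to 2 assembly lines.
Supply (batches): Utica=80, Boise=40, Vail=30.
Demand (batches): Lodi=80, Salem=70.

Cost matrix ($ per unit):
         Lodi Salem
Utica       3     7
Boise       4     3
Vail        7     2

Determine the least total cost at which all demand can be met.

An optimal shipping plan:
  Utica->Lodi: 80 × $3 = $240
  Boise->Salem: 40 × $3 = $120
  Vail->Salem: 30 × $2 = $60
Total = 240 + 120 + 60 = $420.

420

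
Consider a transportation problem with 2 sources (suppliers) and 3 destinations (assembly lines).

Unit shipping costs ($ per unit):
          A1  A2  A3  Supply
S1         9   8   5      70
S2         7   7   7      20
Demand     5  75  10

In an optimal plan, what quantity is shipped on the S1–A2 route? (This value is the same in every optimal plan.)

The minimum-cost plan:
  S1 to A2: 60 × $8 = $480
  S1 to A3: 10 × $5 = $50
  S2 to A1: 5 × $7 = $35
  S2 to A2: 15 × $7 = $105
Total cost = $670.
So S1→A2 carries 60 batches.

60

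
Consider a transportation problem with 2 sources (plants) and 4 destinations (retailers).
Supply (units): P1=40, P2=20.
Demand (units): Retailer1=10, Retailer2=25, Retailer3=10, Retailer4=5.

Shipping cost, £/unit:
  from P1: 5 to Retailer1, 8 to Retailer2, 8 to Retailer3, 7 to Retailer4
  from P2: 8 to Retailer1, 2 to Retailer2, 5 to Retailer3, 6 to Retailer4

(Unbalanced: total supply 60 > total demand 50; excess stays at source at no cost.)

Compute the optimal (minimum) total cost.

An optimal shipping plan:
  P1–Retailer1: 10 × £5 = £50
  P1–Retailer2: 5 × £8 = £40
  P1–Retailer3: 10 × £8 = £80
  P1–Retailer4: 5 × £7 = £35
  P2–Retailer2: 20 × £2 = £40
Total = 50 + 40 + 80 + 35 + 40 = £245.
(Supply check: P1 ships 30; P2 ships 20.)

245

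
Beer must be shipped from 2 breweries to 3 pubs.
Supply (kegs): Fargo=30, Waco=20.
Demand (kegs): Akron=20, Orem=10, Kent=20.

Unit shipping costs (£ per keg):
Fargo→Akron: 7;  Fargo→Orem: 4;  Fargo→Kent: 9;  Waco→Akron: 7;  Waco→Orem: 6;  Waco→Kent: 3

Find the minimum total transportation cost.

One minimum-cost allocation:
  Fargo–Akron: 20 kegs
  Fargo–Orem: 10 kegs
  Waco–Kent: 20 kegs
Total cost = £240.

240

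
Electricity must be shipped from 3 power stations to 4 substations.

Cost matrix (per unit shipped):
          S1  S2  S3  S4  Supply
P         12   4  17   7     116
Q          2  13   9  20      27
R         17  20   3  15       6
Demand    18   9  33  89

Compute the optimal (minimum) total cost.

1100

Optimal allocation:
  P–S2: 9 × 4 = 36
  P–S3: 18 × 17 = 306
  P–S4: 89 × 7 = 623
  Q–S1: 18 × 2 = 36
  Q–S3: 9 × 9 = 81
  R–S3: 6 × 3 = 18
Total = 36 + 306 + 623 + 36 + 81 + 18 = 1100.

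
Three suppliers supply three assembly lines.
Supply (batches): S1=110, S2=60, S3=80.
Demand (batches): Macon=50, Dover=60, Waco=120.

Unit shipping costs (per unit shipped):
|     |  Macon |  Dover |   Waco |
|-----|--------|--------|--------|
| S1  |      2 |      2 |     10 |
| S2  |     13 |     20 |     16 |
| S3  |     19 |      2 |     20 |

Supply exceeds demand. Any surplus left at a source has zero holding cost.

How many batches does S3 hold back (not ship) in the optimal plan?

20

Minimum-cost shipments:
  S1 to Macon: 50 × 2 = 100
  S1 to Waco: 60 × 10 = 600
  S2 to Waco: 60 × 16 = 960
  S3 to Dover: 60 × 2 = 120
Total cost = 1780.
S3 ships 60 of its 80, leaving 20.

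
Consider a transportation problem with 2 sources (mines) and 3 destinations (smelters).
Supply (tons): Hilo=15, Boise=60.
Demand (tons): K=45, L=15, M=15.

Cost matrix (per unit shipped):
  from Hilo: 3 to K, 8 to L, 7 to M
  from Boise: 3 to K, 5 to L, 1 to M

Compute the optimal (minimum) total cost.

A cheapest plan:
  Hilo to K: 15 × 3 = 45
  Boise to K: 30 × 3 = 90
  Boise to L: 15 × 5 = 75
  Boise to M: 15 × 1 = 15
Total = 45 + 90 + 75 + 15 = 225.
(Supply check: Hilo ships 15; Boise ships 60.)

225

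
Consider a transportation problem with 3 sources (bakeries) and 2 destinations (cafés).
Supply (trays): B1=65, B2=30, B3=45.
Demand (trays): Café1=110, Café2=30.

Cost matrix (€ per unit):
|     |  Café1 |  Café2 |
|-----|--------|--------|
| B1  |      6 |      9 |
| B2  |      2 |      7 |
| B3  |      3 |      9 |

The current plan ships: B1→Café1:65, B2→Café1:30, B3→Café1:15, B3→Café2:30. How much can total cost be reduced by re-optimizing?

90

Current plan cost = 65·6 + 30·2 + 15·3 + 30·9 = €765.
Optimal plan:
  B1–Café1: 35 trays
  B1–Café2: 30 trays
  B2–Café1: 30 trays
  B3–Café1: 45 trays
Optimal cost = €675.
Saving = 765 − 675 = €90.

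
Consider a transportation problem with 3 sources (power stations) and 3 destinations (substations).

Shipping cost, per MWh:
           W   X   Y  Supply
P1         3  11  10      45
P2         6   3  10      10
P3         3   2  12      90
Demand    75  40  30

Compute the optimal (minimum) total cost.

605

One minimum-cost allocation:
  P1->W: 25 × 3 = 75
  P1->Y: 20 × 10 = 200
  P2->Y: 10 × 10 = 100
  P3->W: 50 × 3 = 150
  P3->X: 40 × 2 = 80
Total = 75 + 200 + 100 + 150 + 80 = 605.
(Supply check: P1 ships 45; P2 ships 10; P3 ships 90.)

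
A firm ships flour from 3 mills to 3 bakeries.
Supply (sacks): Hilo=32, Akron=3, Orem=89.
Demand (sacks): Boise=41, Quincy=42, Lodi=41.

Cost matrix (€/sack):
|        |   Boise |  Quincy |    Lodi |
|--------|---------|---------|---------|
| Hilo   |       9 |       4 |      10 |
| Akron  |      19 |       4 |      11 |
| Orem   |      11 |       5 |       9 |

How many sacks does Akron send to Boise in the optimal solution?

0

The minimum-cost plan:
  Hilo–Boise: 32 × €9 = €288
  Akron–Quincy: 3 × €4 = €12
  Orem–Boise: 9 × €11 = €99
  Orem–Quincy: 39 × €5 = €195
  Orem–Lodi: 41 × €9 = €369
Total cost = €963.
The route Akron→Boise is not used.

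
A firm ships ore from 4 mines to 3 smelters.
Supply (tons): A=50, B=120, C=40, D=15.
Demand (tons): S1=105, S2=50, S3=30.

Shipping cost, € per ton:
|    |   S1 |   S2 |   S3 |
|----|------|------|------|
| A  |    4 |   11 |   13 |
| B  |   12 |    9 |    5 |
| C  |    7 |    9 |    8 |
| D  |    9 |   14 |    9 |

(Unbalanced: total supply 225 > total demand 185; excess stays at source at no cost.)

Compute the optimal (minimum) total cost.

One minimum-cost allocation:
  A->S1: 50 × €4 = €200
  B->S2: 50 × €9 = €450
  B->S3: 30 × €5 = €150
  C->S1: 40 × €7 = €280
  D->S1: 15 × €9 = €135
Total = 200 + 450 + 150 + 280 + 135 = €1215.

1215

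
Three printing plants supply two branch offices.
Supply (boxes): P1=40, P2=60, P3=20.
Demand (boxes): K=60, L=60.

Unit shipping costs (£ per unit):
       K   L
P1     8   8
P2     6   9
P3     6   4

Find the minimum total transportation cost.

760

A cheapest plan:
  P1→L: 40 × £8 = £320
  P2→K: 60 × £6 = £360
  P3→L: 20 × £4 = £80
Total = 320 + 360 + 80 = £760.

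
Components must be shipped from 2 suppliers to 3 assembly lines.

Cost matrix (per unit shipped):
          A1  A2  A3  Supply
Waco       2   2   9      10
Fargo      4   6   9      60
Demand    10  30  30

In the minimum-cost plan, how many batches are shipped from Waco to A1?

0

Optimal shipments:
  Waco→A2: 10 × 2 = 20
  Fargo→A1: 10 × 4 = 40
  Fargo→A2: 20 × 6 = 120
  Fargo→A3: 30 × 9 = 270
Total cost = 450.
The route Waco→A1 is not used.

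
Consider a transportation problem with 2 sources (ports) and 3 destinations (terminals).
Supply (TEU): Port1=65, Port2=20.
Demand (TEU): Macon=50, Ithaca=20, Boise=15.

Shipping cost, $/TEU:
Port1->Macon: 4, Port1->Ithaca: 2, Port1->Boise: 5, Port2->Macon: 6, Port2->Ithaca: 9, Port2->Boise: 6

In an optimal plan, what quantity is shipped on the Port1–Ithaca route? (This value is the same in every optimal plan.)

Solving gives:
  Port1->Macon: 45 TEU
  Port1->Ithaca: 20 TEU
  Port2->Macon: 5 TEU
  Port2->Boise: 15 TEU
Total cost = $340.
So Port1→Ithaca carries 20 TEU.

20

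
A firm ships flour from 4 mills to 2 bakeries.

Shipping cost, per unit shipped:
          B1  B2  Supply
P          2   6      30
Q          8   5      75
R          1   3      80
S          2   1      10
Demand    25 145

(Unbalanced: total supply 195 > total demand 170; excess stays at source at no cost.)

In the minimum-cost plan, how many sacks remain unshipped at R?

0

An optimal plan:
  P to B1: 25 × 2 = 50
  Q to B2: 55 × 5 = 275
  R to B2: 80 × 3 = 240
  S to B2: 10 × 1 = 10
Total cost = 575.
R ships 80 of its 80, leaving 0.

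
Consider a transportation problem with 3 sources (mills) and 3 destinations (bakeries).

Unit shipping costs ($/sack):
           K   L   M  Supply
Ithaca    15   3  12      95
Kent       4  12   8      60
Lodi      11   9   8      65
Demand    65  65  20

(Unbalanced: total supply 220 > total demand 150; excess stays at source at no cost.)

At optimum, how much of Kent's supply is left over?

0

Minimum-cost shipments:
  Ithaca to L: 65 sacks
  Kent to K: 60 sacks
  Lodi to K: 5 sacks
  Lodi to M: 20 sacks
Total cost = $650.
Kent ships 60 of its 60, leaving 0.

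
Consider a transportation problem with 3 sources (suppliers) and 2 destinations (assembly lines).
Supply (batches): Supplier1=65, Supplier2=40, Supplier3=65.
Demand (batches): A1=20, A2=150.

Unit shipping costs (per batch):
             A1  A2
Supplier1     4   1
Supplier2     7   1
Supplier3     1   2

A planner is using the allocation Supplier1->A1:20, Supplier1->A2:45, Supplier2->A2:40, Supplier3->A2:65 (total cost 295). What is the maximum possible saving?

Current plan cost = 20·4 + 45·1 + 40·1 + 65·2 = 295.
Optimal plan:
  Supplier1→A2: 65 × 1 = 65
  Supplier2→A2: 40 × 1 = 40
  Supplier3→A1: 20 × 1 = 20
  Supplier3→A2: 45 × 2 = 90
Optimal cost = 215.
Saving = 295 − 215 = 80.

80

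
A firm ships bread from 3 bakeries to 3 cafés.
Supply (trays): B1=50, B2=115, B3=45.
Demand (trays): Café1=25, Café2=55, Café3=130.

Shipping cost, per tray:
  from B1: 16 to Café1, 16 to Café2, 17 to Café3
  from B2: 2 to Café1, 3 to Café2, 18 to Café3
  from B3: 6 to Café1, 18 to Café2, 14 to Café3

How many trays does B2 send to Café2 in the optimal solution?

The minimum-cost plan:
  B1→Café3: 50 × 17 = 850
  B2→Café1: 25 × 2 = 50
  B2→Café2: 55 × 3 = 165
  B2→Café3: 35 × 18 = 630
  B3→Café3: 45 × 14 = 630
Total cost = 2325.
So B2→Café2 carries 55 trays.

55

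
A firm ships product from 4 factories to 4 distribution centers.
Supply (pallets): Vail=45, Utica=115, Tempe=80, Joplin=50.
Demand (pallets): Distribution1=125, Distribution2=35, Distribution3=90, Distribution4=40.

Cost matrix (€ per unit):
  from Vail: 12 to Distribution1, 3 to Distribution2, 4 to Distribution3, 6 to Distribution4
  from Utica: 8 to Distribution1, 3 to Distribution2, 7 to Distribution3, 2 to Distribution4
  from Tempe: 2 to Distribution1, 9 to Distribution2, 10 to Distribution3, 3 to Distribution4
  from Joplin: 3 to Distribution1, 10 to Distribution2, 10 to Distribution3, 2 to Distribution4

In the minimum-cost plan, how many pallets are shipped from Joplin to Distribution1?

Solving gives:
  Vail–Distribution3: 45 × €4 = €180
  Utica–Distribution2: 35 × €3 = €105
  Utica–Distribution3: 45 × €7 = €315
  Utica–Distribution4: 35 × €2 = €70
  Tempe–Distribution1: 80 × €2 = €160
  Joplin–Distribution1: 45 × €3 = €135
  Joplin–Distribution4: 5 × €2 = €10
Total cost = €975.
So Joplin→Distribution1 carries 45 pallets.

45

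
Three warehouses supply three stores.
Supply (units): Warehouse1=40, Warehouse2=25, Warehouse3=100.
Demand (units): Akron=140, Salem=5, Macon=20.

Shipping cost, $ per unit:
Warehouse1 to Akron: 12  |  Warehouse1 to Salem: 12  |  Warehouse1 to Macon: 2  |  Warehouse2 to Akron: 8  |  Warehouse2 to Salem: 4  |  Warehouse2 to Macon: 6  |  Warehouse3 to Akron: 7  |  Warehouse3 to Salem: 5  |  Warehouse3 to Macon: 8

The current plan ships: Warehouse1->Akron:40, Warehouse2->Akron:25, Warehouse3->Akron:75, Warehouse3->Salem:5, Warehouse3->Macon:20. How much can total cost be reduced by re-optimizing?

Current plan cost = 40·12 + 25·8 + 75·7 + 5·5 + 20·8 = $1390.
Optimal plan:
  Warehouse1->Akron: 20 × $12 = $240
  Warehouse1->Macon: 20 × $2 = $40
  Warehouse2->Akron: 20 × $8 = $160
  Warehouse2->Salem: 5 × $4 = $20
  Warehouse3->Akron: 100 × $7 = $700
Optimal cost = $1160.
Saving = 1390 − 1160 = $230.

230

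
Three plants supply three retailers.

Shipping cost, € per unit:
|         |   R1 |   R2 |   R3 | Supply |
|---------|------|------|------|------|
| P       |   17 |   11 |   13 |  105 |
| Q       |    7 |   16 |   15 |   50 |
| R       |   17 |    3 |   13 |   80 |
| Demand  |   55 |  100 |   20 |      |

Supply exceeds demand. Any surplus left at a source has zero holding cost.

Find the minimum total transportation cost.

Optimal allocation:
  P→R1: 5 × €17 = €85
  P→R2: 20 × €11 = €220
  P→R3: 20 × €13 = €260
  Q→R1: 50 × €7 = €350
  R→R2: 80 × €3 = €240
Total = 85 + 220 + 260 + 350 + 240 = €1155.

1155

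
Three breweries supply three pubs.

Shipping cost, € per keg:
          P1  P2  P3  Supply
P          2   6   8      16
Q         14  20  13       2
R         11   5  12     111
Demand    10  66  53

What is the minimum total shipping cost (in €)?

A cheapest plan:
  P–P1: 10 kegs
  P–P3: 6 kegs
  Q–P3: 2 kegs
  R–P2: 66 kegs
  R–P3: 45 kegs
Total cost = €964.

964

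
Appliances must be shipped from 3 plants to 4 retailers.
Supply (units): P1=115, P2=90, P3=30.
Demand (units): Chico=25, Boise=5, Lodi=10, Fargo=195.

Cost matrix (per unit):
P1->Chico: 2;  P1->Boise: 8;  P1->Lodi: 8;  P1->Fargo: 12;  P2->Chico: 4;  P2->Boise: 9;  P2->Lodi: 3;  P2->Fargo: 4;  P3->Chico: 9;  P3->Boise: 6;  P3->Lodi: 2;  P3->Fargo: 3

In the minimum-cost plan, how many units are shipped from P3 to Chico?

0

The minimum-cost plan:
  P1→Chico: 25 units
  P1→Boise: 5 units
  P1→Lodi: 10 units
  P1→Fargo: 75 units
  P2→Fargo: 90 units
  P3→Fargo: 30 units
Total cost = 1520.
The route P3→Chico is not used.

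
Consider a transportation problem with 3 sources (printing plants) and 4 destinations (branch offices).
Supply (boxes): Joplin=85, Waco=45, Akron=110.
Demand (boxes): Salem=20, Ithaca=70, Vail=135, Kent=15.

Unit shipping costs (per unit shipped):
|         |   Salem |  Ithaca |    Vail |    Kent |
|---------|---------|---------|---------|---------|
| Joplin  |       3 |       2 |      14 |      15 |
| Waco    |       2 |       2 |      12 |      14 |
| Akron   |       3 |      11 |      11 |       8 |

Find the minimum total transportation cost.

A cheapest plan:
  Joplin→Salem: 15 boxes
  Joplin→Ithaca: 70 boxes
  Waco→Salem: 5 boxes
  Waco→Vail: 40 boxes
  Akron→Vail: 95 boxes
  Akron→Kent: 15 boxes
Total cost = 1840.
(Supply check: Joplin ships 85; Waco ships 45; Akron ships 110.)

1840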